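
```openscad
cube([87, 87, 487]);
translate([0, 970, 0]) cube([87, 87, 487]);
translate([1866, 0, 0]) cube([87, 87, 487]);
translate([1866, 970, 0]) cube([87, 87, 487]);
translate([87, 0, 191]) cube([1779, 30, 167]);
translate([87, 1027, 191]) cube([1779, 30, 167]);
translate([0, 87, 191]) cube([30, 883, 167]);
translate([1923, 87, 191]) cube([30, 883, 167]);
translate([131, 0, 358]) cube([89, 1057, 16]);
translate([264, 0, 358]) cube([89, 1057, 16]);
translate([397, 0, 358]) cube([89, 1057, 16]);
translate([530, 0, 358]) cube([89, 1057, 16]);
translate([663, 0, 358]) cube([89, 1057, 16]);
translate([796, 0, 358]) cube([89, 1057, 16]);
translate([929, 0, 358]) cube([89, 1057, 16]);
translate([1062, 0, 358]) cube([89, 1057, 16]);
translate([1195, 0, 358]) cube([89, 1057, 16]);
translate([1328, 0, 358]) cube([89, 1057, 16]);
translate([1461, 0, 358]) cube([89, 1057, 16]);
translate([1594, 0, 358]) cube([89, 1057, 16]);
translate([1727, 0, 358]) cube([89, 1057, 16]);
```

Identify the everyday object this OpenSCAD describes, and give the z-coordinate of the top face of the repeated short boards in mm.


A bed frame. The slat-top height is 374 mm.

Four posts, four rails, and a row of slats — a bed frame. Slats sit on the rails at z = 191 + 167 = 358; with slat thickness 16, the top is 374 mm.


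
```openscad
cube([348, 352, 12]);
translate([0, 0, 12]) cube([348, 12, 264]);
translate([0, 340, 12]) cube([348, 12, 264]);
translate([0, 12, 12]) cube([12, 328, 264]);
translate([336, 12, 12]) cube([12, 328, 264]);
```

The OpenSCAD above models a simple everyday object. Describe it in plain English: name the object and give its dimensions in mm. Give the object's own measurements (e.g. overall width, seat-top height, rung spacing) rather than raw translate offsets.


An open-topped rectangular box: outside dimensions 348×352×276 mm, with a uniform wall and base thickness of 12 mm. The base is a full 348×352 slab on the floor; four walls sit on top of the base. The front and back walls (the −y and +y sides) span the full width; the two side walls fit between them.


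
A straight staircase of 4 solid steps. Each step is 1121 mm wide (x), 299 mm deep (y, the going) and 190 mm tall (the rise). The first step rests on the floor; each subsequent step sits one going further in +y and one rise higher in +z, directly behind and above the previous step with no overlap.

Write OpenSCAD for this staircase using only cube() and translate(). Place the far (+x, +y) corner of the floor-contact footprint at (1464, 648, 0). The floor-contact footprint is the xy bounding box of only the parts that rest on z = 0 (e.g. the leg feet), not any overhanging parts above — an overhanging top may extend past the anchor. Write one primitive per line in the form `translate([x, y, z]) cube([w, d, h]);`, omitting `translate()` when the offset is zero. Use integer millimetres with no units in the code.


translate([343, 349, 0]) cube([1121, 299, 190]);
translate([343, 648, 190]) cube([1121, 299, 190]);
translate([343, 947, 380]) cube([1121, 299, 190]);
translate([343, 1246, 570]) cube([1121, 299, 190]);


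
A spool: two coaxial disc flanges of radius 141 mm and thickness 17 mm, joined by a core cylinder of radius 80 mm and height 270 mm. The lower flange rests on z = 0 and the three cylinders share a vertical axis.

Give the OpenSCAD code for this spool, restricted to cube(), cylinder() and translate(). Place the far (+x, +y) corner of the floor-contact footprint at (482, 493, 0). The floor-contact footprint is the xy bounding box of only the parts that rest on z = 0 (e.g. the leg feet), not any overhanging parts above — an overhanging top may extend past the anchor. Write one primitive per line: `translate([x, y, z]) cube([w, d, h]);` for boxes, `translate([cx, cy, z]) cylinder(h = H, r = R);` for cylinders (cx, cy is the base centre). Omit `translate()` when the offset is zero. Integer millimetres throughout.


translate([341, 352, 0]) cylinder(h = 17, r = 141);
translate([341, 352, 17]) cylinder(h = 270, r = 80);
translate([341, 352, 287]) cylinder(h = 17, r = 141);


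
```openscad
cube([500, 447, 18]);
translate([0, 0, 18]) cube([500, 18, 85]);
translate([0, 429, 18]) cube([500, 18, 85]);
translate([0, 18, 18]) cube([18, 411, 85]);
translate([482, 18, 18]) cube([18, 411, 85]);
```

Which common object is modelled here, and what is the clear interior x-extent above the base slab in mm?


An open box. The internal width is 464 mm.

A 500×447 base slab with four walls standing on it — an open box. The base is 500 mm wide and the walls are 18 mm thick, so the internal width is 500 − 2 × 18 = 464 mm.


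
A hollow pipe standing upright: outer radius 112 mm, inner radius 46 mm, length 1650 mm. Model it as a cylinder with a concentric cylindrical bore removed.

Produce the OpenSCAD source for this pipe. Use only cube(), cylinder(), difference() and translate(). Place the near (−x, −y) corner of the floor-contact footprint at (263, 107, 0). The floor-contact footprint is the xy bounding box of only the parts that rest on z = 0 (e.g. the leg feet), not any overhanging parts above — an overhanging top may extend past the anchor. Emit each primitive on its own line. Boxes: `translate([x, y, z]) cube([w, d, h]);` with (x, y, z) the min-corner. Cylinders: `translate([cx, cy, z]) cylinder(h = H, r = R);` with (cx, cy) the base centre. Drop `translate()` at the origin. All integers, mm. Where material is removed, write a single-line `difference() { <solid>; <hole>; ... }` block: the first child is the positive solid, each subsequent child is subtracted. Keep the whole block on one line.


difference() { translate([375, 219, 0]) cylinder(h = 1650, r = 112); translate([375, 219, 0]) cylinder(h = 1650, r = 46); }


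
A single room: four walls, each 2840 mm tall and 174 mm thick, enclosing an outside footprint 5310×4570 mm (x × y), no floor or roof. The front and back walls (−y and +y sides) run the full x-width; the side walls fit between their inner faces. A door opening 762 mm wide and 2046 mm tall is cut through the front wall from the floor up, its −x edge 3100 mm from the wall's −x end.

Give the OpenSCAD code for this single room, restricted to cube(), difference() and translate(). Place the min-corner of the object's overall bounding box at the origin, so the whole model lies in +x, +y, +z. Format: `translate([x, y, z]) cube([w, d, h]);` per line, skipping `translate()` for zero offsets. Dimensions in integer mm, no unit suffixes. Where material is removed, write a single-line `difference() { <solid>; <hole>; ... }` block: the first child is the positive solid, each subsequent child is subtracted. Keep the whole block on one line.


difference() { cube([5310, 174, 2840]); translate([3100, 0, 0]) cube([762, 174, 2046]); }
translate([0, 4396, 0]) cube([5310, 174, 2840]);
translate([0, 174, 0]) cube([174, 4222, 2840]);
translate([5136, 174, 0]) cube([174, 4222, 2840]);


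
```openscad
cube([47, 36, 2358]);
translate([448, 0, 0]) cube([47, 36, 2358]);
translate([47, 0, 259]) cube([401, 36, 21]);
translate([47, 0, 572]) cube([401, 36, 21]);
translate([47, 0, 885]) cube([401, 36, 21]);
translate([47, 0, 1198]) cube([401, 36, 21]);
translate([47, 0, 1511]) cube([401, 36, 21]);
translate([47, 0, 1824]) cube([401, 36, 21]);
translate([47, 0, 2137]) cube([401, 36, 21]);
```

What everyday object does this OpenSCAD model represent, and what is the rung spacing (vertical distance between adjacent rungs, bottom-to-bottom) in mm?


A ladder. The rung spacing is 313 mm.

Two tall 47×36 posts with 7 short bars between them — a ladder. Adjacent rungs sit at z = 259 and z = 572, so the spacing is 572 − 259 = 313 mm.


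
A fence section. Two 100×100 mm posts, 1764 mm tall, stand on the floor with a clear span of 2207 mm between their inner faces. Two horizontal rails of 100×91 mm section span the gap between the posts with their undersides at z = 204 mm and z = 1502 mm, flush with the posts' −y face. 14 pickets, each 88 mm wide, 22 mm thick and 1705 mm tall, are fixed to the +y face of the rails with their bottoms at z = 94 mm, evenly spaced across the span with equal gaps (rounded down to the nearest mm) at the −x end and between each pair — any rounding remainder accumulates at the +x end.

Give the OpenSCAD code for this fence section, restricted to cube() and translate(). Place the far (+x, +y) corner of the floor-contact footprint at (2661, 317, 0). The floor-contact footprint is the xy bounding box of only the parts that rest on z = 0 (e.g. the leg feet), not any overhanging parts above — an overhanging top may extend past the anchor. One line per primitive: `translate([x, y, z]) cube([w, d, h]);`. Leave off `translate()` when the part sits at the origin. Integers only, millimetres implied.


translate([254, 217, 0]) cube([100, 100, 1764]);
translate([2561, 217, 0]) cube([100, 100, 1764]);
translate([354, 217, 204]) cube([2207, 100, 91]);
translate([354, 217, 1502]) cube([2207, 100, 91]);
translate([419, 317, 94]) cube([88, 22, 1705]);
translate([572, 317, 94]) cube([88, 22, 1705]);
translate([725, 317, 94]) cube([88, 22, 1705]);
translate([878, 317, 94]) cube([88, 22, 1705]);
translate([1031, 317, 94]) cube([88, 22, 1705]);
translate([1184, 317, 94]) cube([88, 22, 1705]);
translate([1337, 317, 94]) cube([88, 22, 1705]);
translate([1490, 317, 94]) cube([88, 22, 1705]);
translate([1643, 317, 94]) cube([88, 22, 1705]);
translate([1796, 317, 94]) cube([88, 22, 1705]);
translate([1949, 317, 94]) cube([88, 22, 1705]);
translate([2102, 317, 94]) cube([88, 22, 1705]);
translate([2255, 317, 94]) cube([88, 22, 1705]);
translate([2408, 317, 94]) cube([88, 22, 1705]);


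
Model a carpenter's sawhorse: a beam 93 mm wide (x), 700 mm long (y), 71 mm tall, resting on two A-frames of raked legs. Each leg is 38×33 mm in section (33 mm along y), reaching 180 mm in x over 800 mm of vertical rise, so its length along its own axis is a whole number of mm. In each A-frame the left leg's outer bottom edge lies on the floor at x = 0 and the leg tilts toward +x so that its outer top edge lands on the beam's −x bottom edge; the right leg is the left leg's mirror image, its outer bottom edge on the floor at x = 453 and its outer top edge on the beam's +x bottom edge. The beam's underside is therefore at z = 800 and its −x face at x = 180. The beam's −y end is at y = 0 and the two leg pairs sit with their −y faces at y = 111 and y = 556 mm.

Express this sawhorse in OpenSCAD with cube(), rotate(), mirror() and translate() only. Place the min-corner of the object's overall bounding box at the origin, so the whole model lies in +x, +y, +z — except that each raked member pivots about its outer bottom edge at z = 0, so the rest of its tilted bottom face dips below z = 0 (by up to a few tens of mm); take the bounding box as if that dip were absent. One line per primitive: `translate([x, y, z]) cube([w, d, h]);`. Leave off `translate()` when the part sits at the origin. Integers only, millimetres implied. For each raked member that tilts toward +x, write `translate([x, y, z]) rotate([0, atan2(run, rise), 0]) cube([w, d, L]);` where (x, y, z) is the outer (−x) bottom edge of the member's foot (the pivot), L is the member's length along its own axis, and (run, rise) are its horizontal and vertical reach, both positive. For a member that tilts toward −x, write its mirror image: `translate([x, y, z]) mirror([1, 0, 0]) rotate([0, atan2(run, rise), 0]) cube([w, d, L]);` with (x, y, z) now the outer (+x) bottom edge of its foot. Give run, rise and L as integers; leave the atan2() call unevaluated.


translate([180, 0, 800]) cube([93, 700, 71]);
translate([0, 111, 0]) rotate([0, atan2(180, 800), 0]) cube([38, 33, 820]);
translate([453, 111, 0]) mirror([1, 0, 0]) rotate([0, atan2(180, 800), 0]) cube([38, 33, 820]);
translate([0, 556, 0]) rotate([0, atan2(180, 800), 0]) cube([38, 33, 820]);
translate([453, 556, 0]) mirror([1, 0, 0]) rotate([0, atan2(180, 800), 0]) cube([38, 33, 820]);


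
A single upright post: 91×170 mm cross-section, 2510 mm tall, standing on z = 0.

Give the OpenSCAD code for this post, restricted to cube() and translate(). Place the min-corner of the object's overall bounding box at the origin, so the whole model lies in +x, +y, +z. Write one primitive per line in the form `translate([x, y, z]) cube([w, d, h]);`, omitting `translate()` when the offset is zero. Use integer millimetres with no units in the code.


cube([91, 170, 2510]);


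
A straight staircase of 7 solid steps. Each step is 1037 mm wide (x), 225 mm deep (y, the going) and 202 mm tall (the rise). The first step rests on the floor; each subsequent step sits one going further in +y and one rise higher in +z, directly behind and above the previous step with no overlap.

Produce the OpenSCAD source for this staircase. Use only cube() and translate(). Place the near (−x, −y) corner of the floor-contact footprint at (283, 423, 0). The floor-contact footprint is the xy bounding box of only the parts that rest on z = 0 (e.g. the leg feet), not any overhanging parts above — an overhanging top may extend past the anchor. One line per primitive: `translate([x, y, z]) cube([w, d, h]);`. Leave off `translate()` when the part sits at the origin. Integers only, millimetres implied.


translate([283, 423, 0]) cube([1037, 225, 202]);
translate([283, 648, 202]) cube([1037, 225, 202]);
translate([283, 873, 404]) cube([1037, 225, 202]);
translate([283, 1098, 606]) cube([1037, 225, 202]);
translate([283, 1323, 808]) cube([1037, 225, 202]);
translate([283, 1548, 1010]) cube([1037, 225, 202]);
translate([283, 1773, 1212]) cube([1037, 225, 202]);


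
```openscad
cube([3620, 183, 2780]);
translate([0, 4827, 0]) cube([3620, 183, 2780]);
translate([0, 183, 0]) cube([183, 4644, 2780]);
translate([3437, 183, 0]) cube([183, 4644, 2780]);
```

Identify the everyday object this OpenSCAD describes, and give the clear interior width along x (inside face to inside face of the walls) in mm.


A house (or room) frame. The interior width is 3254 mm.

Four 2780 mm walls enclosing a rectangle with no floor or roof — a room or house frame. Outside width is 3620 mm and wall thickness is 183 mm, so the interior width is 3620 − 2 × 183 = 3254 mm.


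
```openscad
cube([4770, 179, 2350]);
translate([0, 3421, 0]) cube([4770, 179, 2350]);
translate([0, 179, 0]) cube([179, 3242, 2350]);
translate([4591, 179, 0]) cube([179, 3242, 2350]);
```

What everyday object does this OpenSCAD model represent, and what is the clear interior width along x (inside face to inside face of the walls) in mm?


A house (or room) frame. The interior width is 4412 mm.

Four 2350 mm walls enclosing a rectangle with no floor or roof — a room or house frame. Outside width is 4770 mm and wall thickness is 179 mm, so the interior width is 4770 − 2 × 179 = 4412 mm.


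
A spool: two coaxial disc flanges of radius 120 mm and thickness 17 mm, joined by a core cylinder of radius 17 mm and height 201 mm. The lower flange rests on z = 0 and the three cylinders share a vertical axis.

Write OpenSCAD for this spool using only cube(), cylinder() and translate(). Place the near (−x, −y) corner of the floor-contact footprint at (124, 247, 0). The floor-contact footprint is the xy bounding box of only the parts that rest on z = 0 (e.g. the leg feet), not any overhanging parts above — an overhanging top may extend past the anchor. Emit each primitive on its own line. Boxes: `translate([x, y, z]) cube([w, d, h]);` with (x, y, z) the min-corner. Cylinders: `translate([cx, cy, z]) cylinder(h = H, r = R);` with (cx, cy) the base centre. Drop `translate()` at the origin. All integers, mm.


translate([244, 367, 0]) cylinder(h = 17, r = 120);
translate([244, 367, 17]) cylinder(h = 201, r = 17);
translate([244, 367, 218]) cylinder(h = 17, r = 120);


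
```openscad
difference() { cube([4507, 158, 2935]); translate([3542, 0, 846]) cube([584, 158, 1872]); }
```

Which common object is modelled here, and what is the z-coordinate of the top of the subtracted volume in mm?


A wall with a window opening. The window head height is 2718 mm.

A wall with a rectangular opening subtracted — a window. Sill at z = 846, opening 1872 mm tall, so the head is at 846 + 1872 = 2718 mm.


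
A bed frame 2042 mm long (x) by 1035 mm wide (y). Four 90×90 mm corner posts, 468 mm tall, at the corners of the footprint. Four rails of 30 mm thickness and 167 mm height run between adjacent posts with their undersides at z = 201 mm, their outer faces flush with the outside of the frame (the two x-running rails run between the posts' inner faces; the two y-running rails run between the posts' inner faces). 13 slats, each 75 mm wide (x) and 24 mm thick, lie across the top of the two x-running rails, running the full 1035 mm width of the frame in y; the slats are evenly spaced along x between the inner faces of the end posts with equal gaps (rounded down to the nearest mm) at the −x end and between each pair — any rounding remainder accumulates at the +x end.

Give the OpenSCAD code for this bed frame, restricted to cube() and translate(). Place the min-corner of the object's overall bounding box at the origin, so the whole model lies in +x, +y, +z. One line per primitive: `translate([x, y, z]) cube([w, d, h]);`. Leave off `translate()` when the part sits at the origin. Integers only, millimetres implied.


cube([90, 90, 468]);
translate([0, 945, 0]) cube([90, 90, 468]);
translate([1952, 0, 0]) cube([90, 90, 468]);
translate([1952, 945, 0]) cube([90, 90, 468]);
translate([90, 0, 201]) cube([1862, 30, 167]);
translate([90, 1005, 201]) cube([1862, 30, 167]);
translate([0, 90, 201]) cube([30, 855, 167]);
translate([2012, 90, 201]) cube([30, 855, 167]);
translate([153, 0, 368]) cube([75, 1035, 24]);
translate([291, 0, 368]) cube([75, 1035, 24]);
translate([429, 0, 368]) cube([75, 1035, 24]);
translate([567, 0, 368]) cube([75, 1035, 24]);
translate([705, 0, 368]) cube([75, 1035, 24]);
translate([843, 0, 368]) cube([75, 1035, 24]);
translate([981, 0, 368]) cube([75, 1035, 24]);
translate([1119, 0, 368]) cube([75, 1035, 24]);
translate([1257, 0, 368]) cube([75, 1035, 24]);
translate([1395, 0, 368]) cube([75, 1035, 24]);
translate([1533, 0, 368]) cube([75, 1035, 24]);
translate([1671, 0, 368]) cube([75, 1035, 24]);
translate([1809, 0, 368]) cube([75, 1035, 24]);


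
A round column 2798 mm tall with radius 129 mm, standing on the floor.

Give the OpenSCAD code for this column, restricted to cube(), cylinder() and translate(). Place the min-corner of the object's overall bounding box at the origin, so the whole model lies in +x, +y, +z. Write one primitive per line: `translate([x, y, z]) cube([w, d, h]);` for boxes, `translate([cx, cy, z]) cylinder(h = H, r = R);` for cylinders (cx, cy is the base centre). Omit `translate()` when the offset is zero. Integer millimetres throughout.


translate([129, 129, 0]) cylinder(h = 2798, r = 129);


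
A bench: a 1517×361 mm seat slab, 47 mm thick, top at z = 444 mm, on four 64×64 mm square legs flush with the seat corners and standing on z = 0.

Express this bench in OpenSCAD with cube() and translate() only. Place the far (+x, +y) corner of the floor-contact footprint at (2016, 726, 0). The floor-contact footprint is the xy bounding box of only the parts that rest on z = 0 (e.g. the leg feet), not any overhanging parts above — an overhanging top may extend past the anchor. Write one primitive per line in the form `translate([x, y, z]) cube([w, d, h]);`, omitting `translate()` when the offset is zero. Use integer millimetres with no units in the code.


translate([499, 365, 397]) cube([1517, 361, 47]);
translate([499, 365, 0]) cube([64, 64, 397]);
translate([499, 662, 0]) cube([64, 64, 397]);
translate([1952, 365, 0]) cube([64, 64, 397]);
translate([1952, 662, 0]) cube([64, 64, 397]);


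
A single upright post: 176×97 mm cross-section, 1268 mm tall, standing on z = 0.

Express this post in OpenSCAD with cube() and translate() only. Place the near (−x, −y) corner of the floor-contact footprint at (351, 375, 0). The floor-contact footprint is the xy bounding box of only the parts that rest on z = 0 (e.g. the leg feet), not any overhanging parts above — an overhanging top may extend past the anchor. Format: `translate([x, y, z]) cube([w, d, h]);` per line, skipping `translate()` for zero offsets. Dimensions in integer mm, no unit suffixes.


translate([351, 375, 0]) cube([176, 97, 1268]);


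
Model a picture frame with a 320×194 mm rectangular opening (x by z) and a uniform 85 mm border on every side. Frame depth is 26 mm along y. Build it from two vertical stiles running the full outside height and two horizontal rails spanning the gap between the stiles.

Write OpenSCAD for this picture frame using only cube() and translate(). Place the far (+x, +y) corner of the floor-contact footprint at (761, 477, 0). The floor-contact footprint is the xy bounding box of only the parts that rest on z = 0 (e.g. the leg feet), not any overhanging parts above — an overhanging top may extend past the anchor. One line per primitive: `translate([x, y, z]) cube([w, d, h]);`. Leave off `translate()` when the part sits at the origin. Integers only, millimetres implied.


translate([271, 451, 0]) cube([85, 26, 364]);
translate([676, 451, 0]) cube([85, 26, 364]);
translate([356, 451, 0]) cube([320, 26, 85]);
translate([356, 451, 279]) cube([320, 26, 85]);


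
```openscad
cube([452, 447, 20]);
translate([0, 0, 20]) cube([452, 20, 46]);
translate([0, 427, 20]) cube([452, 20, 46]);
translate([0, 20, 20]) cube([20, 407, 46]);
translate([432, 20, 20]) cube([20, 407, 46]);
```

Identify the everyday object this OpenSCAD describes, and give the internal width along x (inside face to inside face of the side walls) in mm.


An open box. The internal width is 412 mm.

A 452×447 base slab with four walls standing on it — an open box. The base is 452 mm wide and the walls are 20 mm thick, so the internal width is 452 − 2 × 20 = 412 mm.


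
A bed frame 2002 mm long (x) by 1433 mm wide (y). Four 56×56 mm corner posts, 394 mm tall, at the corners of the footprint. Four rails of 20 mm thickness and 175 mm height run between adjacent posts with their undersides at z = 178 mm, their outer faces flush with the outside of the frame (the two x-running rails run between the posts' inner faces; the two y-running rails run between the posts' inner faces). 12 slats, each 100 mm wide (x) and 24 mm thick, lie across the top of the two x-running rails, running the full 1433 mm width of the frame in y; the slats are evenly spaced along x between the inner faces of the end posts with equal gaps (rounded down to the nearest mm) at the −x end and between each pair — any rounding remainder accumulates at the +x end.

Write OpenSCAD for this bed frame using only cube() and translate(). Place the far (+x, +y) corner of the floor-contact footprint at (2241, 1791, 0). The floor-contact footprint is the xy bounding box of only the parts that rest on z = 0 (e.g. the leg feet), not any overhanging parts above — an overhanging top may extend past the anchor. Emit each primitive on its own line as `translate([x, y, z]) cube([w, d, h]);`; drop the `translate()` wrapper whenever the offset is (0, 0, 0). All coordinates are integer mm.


translate([239, 358, 0]) cube([56, 56, 394]);
translate([239, 1735, 0]) cube([56, 56, 394]);
translate([2185, 358, 0]) cube([56, 56, 394]);
translate([2185, 1735, 0]) cube([56, 56, 394]);
translate([295, 358, 178]) cube([1890, 20, 175]);
translate([295, 1771, 178]) cube([1890, 20, 175]);
translate([239, 414, 178]) cube([20, 1321, 175]);
translate([2221, 414, 178]) cube([20, 1321, 175]);
translate([348, 358, 353]) cube([100, 1433, 24]);
translate([501, 358, 353]) cube([100, 1433, 24]);
translate([654, 358, 353]) cube([100, 1433, 24]);
translate([807, 358, 353]) cube([100, 1433, 24]);
translate([960, 358, 353]) cube([100, 1433, 24]);
translate([1113, 358, 353]) cube([100, 1433, 24]);
translate([1266, 358, 353]) cube([100, 1433, 24]);
translate([1419, 358, 353]) cube([100, 1433, 24]);
translate([1572, 358, 353]) cube([100, 1433, 24]);
translate([1725, 358, 353]) cube([100, 1433, 24]);
translate([1878, 358, 353]) cube([100, 1433, 24]);
translate([2031, 358, 353]) cube([100, 1433, 24]);


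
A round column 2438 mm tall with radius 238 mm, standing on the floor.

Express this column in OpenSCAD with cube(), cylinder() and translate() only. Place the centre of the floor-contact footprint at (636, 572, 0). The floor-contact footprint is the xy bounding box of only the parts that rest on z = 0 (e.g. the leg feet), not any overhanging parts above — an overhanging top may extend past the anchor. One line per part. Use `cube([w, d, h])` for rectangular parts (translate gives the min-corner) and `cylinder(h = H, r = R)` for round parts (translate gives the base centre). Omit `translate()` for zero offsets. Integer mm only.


translate([636, 572, 0]) cylinder(h = 2438, r = 238);


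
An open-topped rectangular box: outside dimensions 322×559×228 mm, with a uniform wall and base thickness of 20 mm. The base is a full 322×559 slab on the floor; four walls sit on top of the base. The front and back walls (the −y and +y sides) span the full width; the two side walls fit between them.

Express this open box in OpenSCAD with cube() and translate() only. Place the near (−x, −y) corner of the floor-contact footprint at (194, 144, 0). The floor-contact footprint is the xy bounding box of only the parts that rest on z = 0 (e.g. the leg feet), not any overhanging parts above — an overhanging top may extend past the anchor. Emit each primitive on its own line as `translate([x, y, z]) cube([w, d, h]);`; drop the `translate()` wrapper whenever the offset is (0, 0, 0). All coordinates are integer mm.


translate([194, 144, 0]) cube([322, 559, 20]);
translate([194, 144, 20]) cube([322, 20, 208]);
translate([194, 683, 20]) cube([322, 20, 208]);
translate([194, 164, 20]) cube([20, 519, 208]);
translate([496, 164, 20]) cube([20, 519, 208]);


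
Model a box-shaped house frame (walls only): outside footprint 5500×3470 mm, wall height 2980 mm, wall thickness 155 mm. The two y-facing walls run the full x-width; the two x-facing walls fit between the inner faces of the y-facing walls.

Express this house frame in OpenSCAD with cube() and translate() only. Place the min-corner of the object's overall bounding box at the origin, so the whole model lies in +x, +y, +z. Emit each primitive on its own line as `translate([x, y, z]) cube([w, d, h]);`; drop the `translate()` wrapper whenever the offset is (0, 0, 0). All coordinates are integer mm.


cube([5500, 155, 2980]);
translate([0, 3315, 0]) cube([5500, 155, 2980]);
translate([0, 155, 0]) cube([155, 3160, 2980]);
translate([5345, 155, 0]) cube([155, 3160, 2980]);


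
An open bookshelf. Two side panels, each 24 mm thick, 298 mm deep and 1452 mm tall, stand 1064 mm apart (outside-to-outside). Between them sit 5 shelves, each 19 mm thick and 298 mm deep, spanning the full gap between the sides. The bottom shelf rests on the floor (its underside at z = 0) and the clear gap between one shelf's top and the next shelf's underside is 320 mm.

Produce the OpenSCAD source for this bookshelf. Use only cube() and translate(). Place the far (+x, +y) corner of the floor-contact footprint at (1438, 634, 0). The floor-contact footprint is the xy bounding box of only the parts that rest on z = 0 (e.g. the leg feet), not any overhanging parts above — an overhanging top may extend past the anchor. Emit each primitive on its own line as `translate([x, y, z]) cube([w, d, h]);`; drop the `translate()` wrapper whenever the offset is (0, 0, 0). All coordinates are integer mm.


translate([374, 336, 0]) cube([24, 298, 1452]);
translate([1414, 336, 0]) cube([24, 298, 1452]);
translate([398, 336, 0]) cube([1016, 298, 19]);
translate([398, 336, 339]) cube([1016, 298, 19]);
translate([398, 336, 678]) cube([1016, 298, 19]);
translate([398, 336, 1017]) cube([1016, 298, 19]);
translate([398, 336, 1356]) cube([1016, 298, 19]);


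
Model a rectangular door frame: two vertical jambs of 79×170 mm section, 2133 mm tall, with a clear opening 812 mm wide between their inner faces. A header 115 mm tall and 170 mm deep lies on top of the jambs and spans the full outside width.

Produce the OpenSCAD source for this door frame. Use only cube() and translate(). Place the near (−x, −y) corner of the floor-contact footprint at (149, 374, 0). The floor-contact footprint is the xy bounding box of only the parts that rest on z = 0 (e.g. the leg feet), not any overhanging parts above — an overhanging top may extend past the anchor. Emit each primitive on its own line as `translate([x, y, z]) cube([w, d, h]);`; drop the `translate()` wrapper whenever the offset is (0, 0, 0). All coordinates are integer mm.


translate([149, 374, 0]) cube([79, 170, 2133]);
translate([1040, 374, 0]) cube([79, 170, 2133]);
translate([149, 374, 2133]) cube([970, 170, 115]);


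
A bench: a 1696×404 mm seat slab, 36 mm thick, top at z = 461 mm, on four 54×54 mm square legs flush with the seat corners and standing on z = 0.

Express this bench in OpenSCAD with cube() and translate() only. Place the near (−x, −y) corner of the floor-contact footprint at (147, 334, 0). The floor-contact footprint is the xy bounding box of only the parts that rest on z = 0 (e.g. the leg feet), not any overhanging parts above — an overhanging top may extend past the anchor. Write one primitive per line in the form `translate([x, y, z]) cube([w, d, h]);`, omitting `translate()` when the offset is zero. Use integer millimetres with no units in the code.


translate([147, 334, 425]) cube([1696, 404, 36]);
translate([147, 334, 0]) cube([54, 54, 425]);
translate([147, 684, 0]) cube([54, 54, 425]);
translate([1789, 334, 0]) cube([54, 54, 425]);
translate([1789, 684, 0]) cube([54, 54, 425]);


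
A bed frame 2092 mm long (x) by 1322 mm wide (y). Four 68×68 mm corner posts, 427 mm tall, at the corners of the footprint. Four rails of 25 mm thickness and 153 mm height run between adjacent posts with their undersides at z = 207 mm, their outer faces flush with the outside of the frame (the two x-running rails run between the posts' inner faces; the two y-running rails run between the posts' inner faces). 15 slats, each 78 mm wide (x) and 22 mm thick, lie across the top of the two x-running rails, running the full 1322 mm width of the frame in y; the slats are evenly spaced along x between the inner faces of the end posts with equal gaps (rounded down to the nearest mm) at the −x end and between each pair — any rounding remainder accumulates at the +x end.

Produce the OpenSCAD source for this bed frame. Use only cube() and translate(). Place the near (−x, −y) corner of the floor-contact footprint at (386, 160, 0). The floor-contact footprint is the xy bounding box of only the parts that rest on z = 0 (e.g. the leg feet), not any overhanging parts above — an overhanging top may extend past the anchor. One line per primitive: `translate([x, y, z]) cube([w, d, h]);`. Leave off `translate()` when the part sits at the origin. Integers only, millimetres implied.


// slat z = rail_z + rail_h = 207 + 153 = 360
// slat gap = ⌊(1956 − 15·78) / 16⌋ = 49
translate([386, 160, 0]) cube([68, 68, 427]);
translate([386, 1414, 0]) cube([68, 68, 427]);
translate([2410, 160, 0]) cube([68, 68, 427]);
translate([2410, 1414, 0]) cube([68, 68, 427]);
translate([454, 160, 207]) cube([1956, 25, 153]);
translate([454, 1457, 207]) cube([1956, 25, 153]);
translate([386, 228, 207]) cube([25, 1186, 153]);
translate([2453, 228, 207]) cube([25, 1186, 153]);
translate([503, 160, 360]) cube([78, 1322, 22]);
translate([630, 160, 360]) cube([78, 1322, 22]);
translate([757, 160, 360]) cube([78, 1322, 22]);
translate([884, 160, 360]) cube([78, 1322, 22]);
translate([1011, 160, 360]) cube([78, 1322, 22]);
translate([1138, 160, 360]) cube([78, 1322, 22]);
translate([1265, 160, 360]) cube([78, 1322, 22]);
translate([1392, 160, 360]) cube([78, 1322, 22]);
translate([1519, 160, 360]) cube([78, 1322, 22]);
translate([1646, 160, 360]) cube([78, 1322, 22]);
translate([1773, 160, 360]) cube([78, 1322, 22]);
translate([1900, 160, 360]) cube([78, 1322, 22]);
translate([2027, 160, 360]) cube([78, 1322, 22]);
translate([2154, 160, 360]) cube([78, 1322, 22]);
translate([2281, 160, 360]) cube([78, 1322, 22]);


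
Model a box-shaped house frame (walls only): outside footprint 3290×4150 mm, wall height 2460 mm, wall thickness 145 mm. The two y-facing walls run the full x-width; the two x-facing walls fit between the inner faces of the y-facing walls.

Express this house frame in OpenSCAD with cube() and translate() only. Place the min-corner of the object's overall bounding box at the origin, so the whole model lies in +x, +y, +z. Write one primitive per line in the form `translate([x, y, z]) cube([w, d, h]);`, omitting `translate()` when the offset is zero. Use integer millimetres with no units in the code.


cube([3290, 145, 2460]);
translate([0, 4005, 0]) cube([3290, 145, 2460]);
translate([0, 145, 0]) cube([145, 3860, 2460]);
translate([3145, 145, 0]) cube([145, 3860, 2460]);


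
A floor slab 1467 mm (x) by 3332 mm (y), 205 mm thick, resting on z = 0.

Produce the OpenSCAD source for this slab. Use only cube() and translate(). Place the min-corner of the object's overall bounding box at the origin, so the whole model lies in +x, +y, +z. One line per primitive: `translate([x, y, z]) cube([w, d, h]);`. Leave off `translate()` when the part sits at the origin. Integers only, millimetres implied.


cube([1467, 3332, 205]);


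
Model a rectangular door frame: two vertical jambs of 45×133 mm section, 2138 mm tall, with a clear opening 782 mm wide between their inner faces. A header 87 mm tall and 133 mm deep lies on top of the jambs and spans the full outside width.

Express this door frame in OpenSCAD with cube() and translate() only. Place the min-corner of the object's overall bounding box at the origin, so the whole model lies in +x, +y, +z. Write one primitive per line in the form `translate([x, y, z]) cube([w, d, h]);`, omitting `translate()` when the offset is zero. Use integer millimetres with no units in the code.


cube([45, 133, 2138]);
translate([827, 0, 0]) cube([45, 133, 2138]);
translate([0, 0, 2138]) cube([872, 133, 87]);


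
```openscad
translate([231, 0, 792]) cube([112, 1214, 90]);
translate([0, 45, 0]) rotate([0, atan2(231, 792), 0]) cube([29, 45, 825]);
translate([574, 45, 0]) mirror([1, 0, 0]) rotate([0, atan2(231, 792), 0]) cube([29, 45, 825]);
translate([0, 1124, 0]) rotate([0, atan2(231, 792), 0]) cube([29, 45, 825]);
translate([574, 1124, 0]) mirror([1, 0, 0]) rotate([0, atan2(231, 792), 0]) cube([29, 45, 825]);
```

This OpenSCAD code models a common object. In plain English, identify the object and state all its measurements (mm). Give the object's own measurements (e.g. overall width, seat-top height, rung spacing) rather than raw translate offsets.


A sawhorse. A 112×1214×90 mm beam (x, y, z) sits on two A-frame leg pairs. Each pair is two raked legs of 29×45 mm section (45 mm along y) splaying symmetrically in x. Each leg rises 792 mm vertically over 231 mm of horizontal reach and is 825 mm long along its own axis. Every leg's outer bottom edge rests on the floor and its outer top edge meets a bottom edge of the beam — the left legs (tilting toward +x) meet the beam's −x bottom edge, the right legs (their mirror images, tilting toward −x) meet its +x bottom edge — so the leg tops tuck under the beam, the beam's underside is 792 mm above the floor, and the feet are 574 mm apart outside-to-outside with the beam centred between them. The two leg pairs are set in 45 mm from either end of the beam.


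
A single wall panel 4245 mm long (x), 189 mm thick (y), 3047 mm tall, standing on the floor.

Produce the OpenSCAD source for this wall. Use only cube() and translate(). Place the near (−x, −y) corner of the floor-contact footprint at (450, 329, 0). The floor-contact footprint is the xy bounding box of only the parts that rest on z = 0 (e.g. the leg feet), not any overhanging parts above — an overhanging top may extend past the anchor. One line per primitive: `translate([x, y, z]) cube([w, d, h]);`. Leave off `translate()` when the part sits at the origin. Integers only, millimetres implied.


translate([450, 329, 0]) cube([4245, 189, 3047]);


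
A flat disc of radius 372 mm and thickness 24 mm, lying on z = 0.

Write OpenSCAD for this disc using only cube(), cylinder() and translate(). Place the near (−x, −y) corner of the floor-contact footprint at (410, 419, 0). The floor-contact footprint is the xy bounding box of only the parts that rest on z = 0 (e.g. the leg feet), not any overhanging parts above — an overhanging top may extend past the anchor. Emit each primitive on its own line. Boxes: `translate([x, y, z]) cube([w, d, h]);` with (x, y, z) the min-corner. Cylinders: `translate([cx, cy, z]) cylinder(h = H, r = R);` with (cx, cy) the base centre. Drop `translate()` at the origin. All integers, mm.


translate([782, 791, 0]) cylinder(h = 24, r = 372);


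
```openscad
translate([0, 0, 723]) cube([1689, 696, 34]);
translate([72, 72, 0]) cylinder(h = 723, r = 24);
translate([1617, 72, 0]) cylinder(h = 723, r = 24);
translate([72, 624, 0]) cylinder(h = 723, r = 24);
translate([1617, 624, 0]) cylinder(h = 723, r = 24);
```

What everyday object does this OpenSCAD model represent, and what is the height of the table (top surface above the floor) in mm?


A table. The table height is 757 mm.

A 1689×696×34 slab sits at z = 723 on four Ø48 mm round legs — a table. The top surface is at 723 + 34 = 757 mm.


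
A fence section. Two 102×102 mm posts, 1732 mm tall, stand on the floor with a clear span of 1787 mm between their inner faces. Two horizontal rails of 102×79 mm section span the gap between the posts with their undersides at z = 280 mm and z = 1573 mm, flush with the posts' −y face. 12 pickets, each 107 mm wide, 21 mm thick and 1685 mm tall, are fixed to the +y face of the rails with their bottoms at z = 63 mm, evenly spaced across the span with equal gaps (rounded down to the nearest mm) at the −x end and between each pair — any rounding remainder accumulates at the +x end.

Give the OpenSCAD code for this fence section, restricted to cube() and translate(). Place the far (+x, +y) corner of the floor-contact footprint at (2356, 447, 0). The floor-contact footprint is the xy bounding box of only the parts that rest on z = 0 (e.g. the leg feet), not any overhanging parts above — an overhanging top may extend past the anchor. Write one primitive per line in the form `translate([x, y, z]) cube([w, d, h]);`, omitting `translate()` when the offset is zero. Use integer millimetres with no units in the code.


translate([365, 345, 0]) cube([102, 102, 1732]);
translate([2254, 345, 0]) cube([102, 102, 1732]);
translate([467, 345, 280]) cube([1787, 102, 79]);
translate([467, 345, 1573]) cube([1787, 102, 79]);
translate([505, 447, 63]) cube([107, 21, 1685]);
translate([650, 447, 63]) cube([107, 21, 1685]);
translate([795, 447, 63]) cube([107, 21, 1685]);
translate([940, 447, 63]) cube([107, 21, 1685]);
translate([1085, 447, 63]) cube([107, 21, 1685]);
translate([1230, 447, 63]) cube([107, 21, 1685]);
translate([1375, 447, 63]) cube([107, 21, 1685]);
translate([1520, 447, 63]) cube([107, 21, 1685]);
translate([1665, 447, 63]) cube([107, 21, 1685]);
translate([1810, 447, 63]) cube([107, 21, 1685]);
translate([1955, 447, 63]) cube([107, 21, 1685]);
translate([2100, 447, 63]) cube([107, 21, 1685]);


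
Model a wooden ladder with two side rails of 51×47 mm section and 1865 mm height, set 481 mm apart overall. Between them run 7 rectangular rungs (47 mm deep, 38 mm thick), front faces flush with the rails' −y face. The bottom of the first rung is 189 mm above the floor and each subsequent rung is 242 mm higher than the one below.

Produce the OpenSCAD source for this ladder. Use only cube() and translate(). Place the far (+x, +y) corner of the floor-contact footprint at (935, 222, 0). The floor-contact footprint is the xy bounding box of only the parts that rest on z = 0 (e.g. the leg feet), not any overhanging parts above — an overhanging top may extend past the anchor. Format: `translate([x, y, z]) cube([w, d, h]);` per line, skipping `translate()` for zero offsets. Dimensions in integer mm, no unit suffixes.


// rung span = 481 - 2*51 = 379
// rung[k] z = 189 + k*242
translate([454, 175, 0]) cube([51, 47, 1865]);
translate([884, 175, 0]) cube([51, 47, 1865]);
translate([505, 175, 189]) cube([379, 47, 38]);
translate([505, 175, 431]) cube([379, 47, 38]);
translate([505, 175, 673]) cube([379, 47, 38]);
translate([505, 175, 915]) cube([379, 47, 38]);
translate([505, 175, 1157]) cube([379, 47, 38]);
translate([505, 175, 1399]) cube([379, 47, 38]);
translate([505, 175, 1641]) cube([379, 47, 38]);
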